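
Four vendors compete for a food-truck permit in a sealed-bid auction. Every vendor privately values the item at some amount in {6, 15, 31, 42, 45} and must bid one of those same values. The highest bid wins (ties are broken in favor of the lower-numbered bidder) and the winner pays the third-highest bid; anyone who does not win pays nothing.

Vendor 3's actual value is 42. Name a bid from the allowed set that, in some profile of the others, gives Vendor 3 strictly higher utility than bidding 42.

Suppose Vendor 1 bids 6, Vendor 2 bids 6 and Vendor 4 bids 45.
Bid 42: loses, pays 0, utility 0.
Bid 45: wins, pays 6, utility 42 - 6 = 36.
So bidding 45 beats truth here (36 > 0).

45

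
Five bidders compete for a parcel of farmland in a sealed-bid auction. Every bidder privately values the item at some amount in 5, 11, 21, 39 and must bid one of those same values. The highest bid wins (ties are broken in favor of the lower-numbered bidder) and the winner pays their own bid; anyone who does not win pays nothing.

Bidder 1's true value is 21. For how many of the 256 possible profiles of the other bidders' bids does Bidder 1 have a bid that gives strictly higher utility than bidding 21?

16

Others bid (5, 5, 5, 5): truth gives 0; bid 5 gives 16 > 0. Violating.
Others bid (5, 5, 5, 11): truth gives 0; bid 11 gives 10 > 0. Violating.
Others bid (5, 5, 11, 5): truth gives 0; bid 11 gives 10 > 0. Violating.
Others bid (5, 5, 11, 11): truth gives 0; bid 11 gives 10 > 0. Violating.
Others bid (5, 5, 5, 21): truth gives 0; no alternative beats it.
Others bid (5, 5, 5, 39): truth gives 0; no alternative beats it.
(Checking all 256 profiles: 16 have a profitable deviation, 240 do not.)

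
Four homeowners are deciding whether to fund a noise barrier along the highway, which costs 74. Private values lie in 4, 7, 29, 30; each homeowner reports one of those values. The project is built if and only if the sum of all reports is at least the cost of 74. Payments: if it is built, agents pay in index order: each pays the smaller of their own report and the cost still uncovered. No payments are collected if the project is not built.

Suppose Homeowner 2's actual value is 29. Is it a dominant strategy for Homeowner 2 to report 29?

Consider the case where Homeowner 1 reports 7, Homeowner 3 reports 30 and Homeowner 4 reports 30.
Truthful report 29: project built, pays 29, utility 29 - 29 = 0.
Report 7 instead: project built, pays 7, utility 29 - 7 = 22.
Since 22 > 0, reporting 7 is strictly better here, so truthful reporting is not dominant.

No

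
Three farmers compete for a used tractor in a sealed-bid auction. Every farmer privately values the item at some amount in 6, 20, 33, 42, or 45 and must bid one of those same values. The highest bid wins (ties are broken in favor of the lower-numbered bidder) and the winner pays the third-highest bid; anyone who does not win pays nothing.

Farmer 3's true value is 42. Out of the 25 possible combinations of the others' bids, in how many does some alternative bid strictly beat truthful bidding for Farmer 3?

6

Others bid (6, 42): truth gives 0; bid 45 gives 36 > 0. Violating.
Others bid (20, 42): truth gives 0; bid 45 gives 22 > 0. Violating.
Others bid (33, 42): truth gives 0; bid 45 gives 9 > 0. Violating.
Others bid (42, 6): truth gives 0; bid 45 gives 36 > 0. Violating.
Others bid (6, 6): truth gives 36; no alternative beats it.
Others bid (6, 20): truth gives 36; no alternative beats it.
(Checking all 25 profiles: 6 have a profitable deviation, 19 do not.)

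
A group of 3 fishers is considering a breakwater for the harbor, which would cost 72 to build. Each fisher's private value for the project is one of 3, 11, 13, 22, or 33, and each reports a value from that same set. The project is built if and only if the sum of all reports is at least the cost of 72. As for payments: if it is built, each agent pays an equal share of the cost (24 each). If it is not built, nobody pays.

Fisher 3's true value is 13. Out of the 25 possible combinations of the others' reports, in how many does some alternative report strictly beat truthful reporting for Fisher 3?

Others report (33, 33): truth gives -11; report 3 gives 0 > -11. Violating.
Others report (3, 3): truth gives 0; no alternative beats it.
Others report (3, 11): truth gives 0; no alternative beats it.
(Checking all 25 profiles: 1 has a profitable deviation, 24 do not.)

1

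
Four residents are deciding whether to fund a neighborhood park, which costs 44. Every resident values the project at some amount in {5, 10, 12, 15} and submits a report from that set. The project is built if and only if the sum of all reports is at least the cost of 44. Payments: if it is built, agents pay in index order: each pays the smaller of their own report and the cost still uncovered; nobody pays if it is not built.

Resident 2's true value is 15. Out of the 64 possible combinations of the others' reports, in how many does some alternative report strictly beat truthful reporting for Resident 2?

Others report (5, 12, 15): truth gives 0; report 12 gives 3 > 0. Violating.
Others report (5, 15, 12): truth gives 0; report 12 gives 3 > 0. Violating.
Others report (5, 15, 15): truth gives 0; report 10 gives 5 > 0. Violating.
Others report (10, 10, 12): truth gives 0; report 12 gives 3 > 0. Violating.
Others report (5, 5, 5): truth gives 0; no alternative beats it.
Others report (5, 5, 10): truth gives 0; no alternative beats it.
(Checking all 64 profiles: 35 have a profitable deviation, 29 do not.)

35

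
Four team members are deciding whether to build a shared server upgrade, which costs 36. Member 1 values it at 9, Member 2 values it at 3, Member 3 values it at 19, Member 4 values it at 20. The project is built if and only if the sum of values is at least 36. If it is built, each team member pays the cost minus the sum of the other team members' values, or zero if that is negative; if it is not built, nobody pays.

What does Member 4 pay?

5

Total value 51 ≥ cost 36, so the project is built.
The other team members' values sum to 31.
Cost minus that sum is 36 - 31 = 5.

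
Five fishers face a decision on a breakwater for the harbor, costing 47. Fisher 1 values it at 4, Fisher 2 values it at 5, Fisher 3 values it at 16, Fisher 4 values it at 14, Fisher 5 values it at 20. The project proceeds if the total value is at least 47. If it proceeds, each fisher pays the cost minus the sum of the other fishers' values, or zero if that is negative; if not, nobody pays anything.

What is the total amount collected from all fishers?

Total value 59 ≥ cost 47, so it is built.
Fisher 1: others sum to 55; max(0, 47 - 55) = 0.
Fisher 2: others sum to 54; max(0, 47 - 54) = 0.
Fisher 3: others sum to 43; max(0, 47 - 43) = 4.
Fisher 4: others sum to 45; max(0, 47 - 45) = 2.
Fisher 5: others sum to 39; max(0, 47 - 39) = 8.
Total collected = 0 + 0 + 4 + 2 + 8 = 14.

14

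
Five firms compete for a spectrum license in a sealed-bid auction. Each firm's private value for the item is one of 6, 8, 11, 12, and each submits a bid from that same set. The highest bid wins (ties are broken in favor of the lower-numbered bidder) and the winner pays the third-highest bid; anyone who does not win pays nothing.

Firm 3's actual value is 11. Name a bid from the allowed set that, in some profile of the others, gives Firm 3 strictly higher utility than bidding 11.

12

Suppose Firm 1 bids 6, Firm 2 bids 6, Firm 4 bids 6 and Firm 5 bids 12.
Bid 11: loses, pays 0, utility 0.
Bid 12: wins, pays 6, utility 11 - 6 = 5.
So bidding 12 beats truth here (5 > 0).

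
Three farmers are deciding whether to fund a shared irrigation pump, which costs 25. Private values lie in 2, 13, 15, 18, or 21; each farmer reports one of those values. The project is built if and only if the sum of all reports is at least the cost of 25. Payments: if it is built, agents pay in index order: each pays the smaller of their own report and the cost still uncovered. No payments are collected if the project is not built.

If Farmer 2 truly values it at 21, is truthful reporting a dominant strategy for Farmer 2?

Consider the case where Farmer 1 reports 2 and Farmer 3 reports 13.
Truthful report 21: project built, pays 21, utility 21 - 21 = 0.
Report 13 instead: project built, pays 13, utility 21 - 13 = 8.
Since 8 > 0, reporting 13 is strictly better here, so truthful reporting is not dominant.

No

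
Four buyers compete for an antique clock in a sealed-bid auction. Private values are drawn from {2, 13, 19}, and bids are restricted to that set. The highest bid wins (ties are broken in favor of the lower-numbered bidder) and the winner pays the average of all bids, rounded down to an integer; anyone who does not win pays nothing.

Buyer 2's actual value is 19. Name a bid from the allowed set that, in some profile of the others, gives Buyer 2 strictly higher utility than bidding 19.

13

Suppose Buyer 1 bids 2, Buyer 3 bids 2 and Buyer 4 bids 2.
Bid 19: wins, pays 6, utility 19 - 6 = 13.
Bid 13: wins, pays 4, utility 19 - 4 = 15.
So bidding 13 beats truth here (15 > 13).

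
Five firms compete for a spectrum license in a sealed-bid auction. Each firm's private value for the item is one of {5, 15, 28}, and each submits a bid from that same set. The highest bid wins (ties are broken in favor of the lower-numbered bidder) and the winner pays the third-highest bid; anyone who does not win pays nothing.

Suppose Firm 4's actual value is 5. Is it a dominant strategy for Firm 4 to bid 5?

Check each profile of the others' bids and compare truth against every alternative bid.
Others bid (5, 5, 5, 5): truth gives 0, best alternative gives 0.
Others bid (5, 5, 5, 15): truth gives 0, best alternative gives 0.
Others bid (5, 5, 5, 28): truth gives 0, best alternative gives 0.
Others bid (5, 5, 15, 5): truth gives 0, best alternative gives 0.
Others bid (5, 5, 15, 15): truth gives 0, best alternative gives 0.
Others bid (5, 5, 15, 28): truth gives 0, best alternative gives 0.
(Remaining 75 profiles checked similarly; truth is weakly best in each.)
In every case the truthful bid is at least as good as any alternative, so it is a dominant strategy.

Yes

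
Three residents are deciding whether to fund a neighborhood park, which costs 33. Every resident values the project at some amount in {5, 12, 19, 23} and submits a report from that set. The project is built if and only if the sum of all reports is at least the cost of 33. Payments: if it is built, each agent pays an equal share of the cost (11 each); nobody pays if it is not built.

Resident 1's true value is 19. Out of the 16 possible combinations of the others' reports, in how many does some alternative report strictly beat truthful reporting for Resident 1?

Others report (5, 5): truth gives 0; report 23 gives 8 > 0. Violating.
Others report (5, 12): truth gives 8; no alternative beats it.
Others report (5, 19): truth gives 8; no alternative beats it.
(Checking all 16 profiles: 1 has a profitable deviation, 15 do not.)

1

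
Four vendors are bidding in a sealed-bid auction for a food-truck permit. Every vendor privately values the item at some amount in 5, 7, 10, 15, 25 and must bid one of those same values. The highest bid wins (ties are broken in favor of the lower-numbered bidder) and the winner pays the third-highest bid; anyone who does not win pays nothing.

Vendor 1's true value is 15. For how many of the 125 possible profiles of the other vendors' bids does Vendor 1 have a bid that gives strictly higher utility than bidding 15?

27

Others bid (5, 5, 25): truth gives 0; bid 25 gives 10 > 0. Violating.
Others bid (5, 7, 25): truth gives 0; bid 25 gives 8 > 0. Violating.
Others bid (5, 10, 25): truth gives 0; bid 25 gives 5 > 0. Violating.
Others bid (5, 25, 5): truth gives 0; bid 25 gives 10 > 0. Violating.
Others bid (5, 5, 5): truth gives 10; no alternative beats it.
Others bid (5, 5, 7): truth gives 10; no alternative beats it.
(Checking all 125 profiles: 27 have a profitable deviation, 98 do not.)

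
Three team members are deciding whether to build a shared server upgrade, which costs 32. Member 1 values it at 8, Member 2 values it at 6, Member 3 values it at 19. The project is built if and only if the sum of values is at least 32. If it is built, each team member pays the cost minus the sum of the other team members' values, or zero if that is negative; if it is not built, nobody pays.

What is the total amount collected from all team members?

Total value 33 ≥ cost 32, so it is built.
Member 1: others sum to 25; max(0, 32 - 25) = 7.
Member 2: others sum to 27; max(0, 32 - 27) = 5.
Member 3: others sum to 14; max(0, 32 - 14) = 18.
Total collected = 7 + 5 + 18 = 30.

30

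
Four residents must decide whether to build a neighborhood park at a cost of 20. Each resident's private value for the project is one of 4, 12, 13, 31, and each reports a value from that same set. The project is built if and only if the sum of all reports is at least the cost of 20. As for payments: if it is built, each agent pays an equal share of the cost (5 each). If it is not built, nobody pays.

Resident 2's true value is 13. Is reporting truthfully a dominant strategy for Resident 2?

Check each profile of the others' reports and compare truth against every alternative report.
Others report (4, 4, 4): truth gives 8, best alternative gives 8.
Others report (4, 4, 12): truth gives 8, best alternative gives 8.
Others report (4, 4, 13): truth gives 8, best alternative gives 8.
Others report (4, 4, 31): truth gives 8, best alternative gives 8.
Others report (4, 12, 4): truth gives 8, best alternative gives 8.
Others report (4, 12, 12): truth gives 8, best alternative gives 8.
(Remaining 58 profiles checked similarly; truth is weakly best in each.)
In every case the truthful report is at least as good as any alternative, so it is a dominant strategy.

Yes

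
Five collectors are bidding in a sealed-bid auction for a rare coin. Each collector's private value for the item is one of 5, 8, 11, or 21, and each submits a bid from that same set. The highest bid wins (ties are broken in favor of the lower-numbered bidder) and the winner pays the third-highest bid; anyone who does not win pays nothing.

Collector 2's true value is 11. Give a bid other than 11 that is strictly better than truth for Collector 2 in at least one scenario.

Suppose Collector 1 bids 5, Collector 3 bids 5, Collector 4 bids 5 and Collector 5 bids 21.
Bid 11: loses, pays 0, utility 0.
Bid 21: wins, pays 5, utility 11 - 5 = 6.
So bidding 21 beats truth here (6 > 0).

21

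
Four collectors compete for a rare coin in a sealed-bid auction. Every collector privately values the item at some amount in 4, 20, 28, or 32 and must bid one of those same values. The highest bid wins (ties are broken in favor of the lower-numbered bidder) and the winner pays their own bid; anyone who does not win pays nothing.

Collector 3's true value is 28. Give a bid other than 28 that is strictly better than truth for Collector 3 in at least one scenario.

Suppose Collector 1 bids 4, Collector 2 bids 4 and Collector 4 bids 4.
Bid 28: wins, pays 28, utility 28 - 28 = 0.
Bid 20: wins, pays 20, utility 28 - 20 = 8.
So bidding 20 beats truth here (8 > 0).

20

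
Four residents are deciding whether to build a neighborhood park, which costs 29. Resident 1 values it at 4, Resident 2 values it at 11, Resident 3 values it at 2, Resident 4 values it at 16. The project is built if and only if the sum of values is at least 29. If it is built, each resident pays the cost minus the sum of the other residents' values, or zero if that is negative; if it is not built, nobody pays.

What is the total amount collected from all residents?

19

Total value 33 ≥ cost 29, so it is built.
Resident 1: others sum to 29; max(0, 29 - 29) = 0.
Resident 2: others sum to 22; max(0, 29 - 22) = 7.
Resident 3: others sum to 31; max(0, 29 - 31) = 0.
Resident 4: others sum to 17; max(0, 29 - 17) = 12.
Total collected = 0 + 7 + 0 + 12 = 19.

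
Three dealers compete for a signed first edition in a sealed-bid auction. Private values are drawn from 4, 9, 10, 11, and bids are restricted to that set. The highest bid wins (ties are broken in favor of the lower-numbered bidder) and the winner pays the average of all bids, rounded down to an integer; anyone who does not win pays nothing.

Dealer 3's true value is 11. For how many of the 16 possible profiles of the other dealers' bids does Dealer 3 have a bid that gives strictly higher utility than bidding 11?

3

Others bid (4, 4): truth gives 5; bid 9 gives 6 > 5. Violating.
Others bid (4, 9): truth gives 3; bid 10 gives 4 > 3. Violating.
Others bid (9, 4): truth gives 3; bid 10 gives 4 > 3. Violating.
Others bid (4, 10): truth gives 3; no alternative beats it.
Others bid (4, 11): truth gives 0; no alternative beats it.
(Checking all 16 profiles: 3 have a profitable deviation, 13 do not.)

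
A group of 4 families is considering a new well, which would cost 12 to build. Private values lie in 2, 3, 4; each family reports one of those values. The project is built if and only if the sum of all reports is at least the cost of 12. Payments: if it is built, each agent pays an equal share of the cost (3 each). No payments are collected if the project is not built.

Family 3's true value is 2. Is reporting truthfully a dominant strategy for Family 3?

Check each profile of the others' reports and compare truth against every alternative report.
Others report (2, 3, 4): truth gives 0, best alternative gives -1.
Others report (2, 4, 3): truth gives 0, best alternative gives -1.
Others report (3, 2, 4): truth gives 0, best alternative gives -1.
Others report (3, 3, 3): truth gives 0, best alternative gives -1.
Others report (3, 4, 2): truth gives 0, best alternative gives -1.
Others report (4, 2, 3): truth gives 0, best alternative gives -1.
(Remaining 21 profiles checked similarly; truth is weakly best in each.)
In every case the truthful report is at least as good as any alternative, so it is a dominant strategy.

Yes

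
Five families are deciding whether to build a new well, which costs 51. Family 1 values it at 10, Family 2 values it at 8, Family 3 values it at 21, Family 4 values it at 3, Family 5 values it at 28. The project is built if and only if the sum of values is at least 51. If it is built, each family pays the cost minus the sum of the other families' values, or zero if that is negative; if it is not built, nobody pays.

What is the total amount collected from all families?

11

Total value 70 ≥ cost 51, so it is built.
Family 1: others sum to 60; max(0, 51 - 60) = 0.
Family 2: others sum to 62; max(0, 51 - 62) = 0.
Family 3: others sum to 49; max(0, 51 - 49) = 2.
Family 4: others sum to 67; max(0, 51 - 67) = 0.
Family 5: others sum to 42; max(0, 51 - 42) = 9.
Total collected = 0 + 0 + 2 + 0 + 9 = 11.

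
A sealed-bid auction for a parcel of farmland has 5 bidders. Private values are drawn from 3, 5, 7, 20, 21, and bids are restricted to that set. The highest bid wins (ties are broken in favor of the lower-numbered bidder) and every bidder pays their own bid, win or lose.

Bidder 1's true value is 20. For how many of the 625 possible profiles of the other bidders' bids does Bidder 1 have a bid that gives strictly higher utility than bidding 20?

450

Others bid (3, 3, 3, 3): truth gives 0; bid 3 gives 17 > 0. Violating.
Others bid (3, 3, 3, 5): truth gives 0; bid 5 gives 15 > 0. Violating.
Others bid (3, 3, 3, 7): truth gives 0; bid 7 gives 13 > 0. Violating.
Others bid (3, 3, 3, 21): truth gives -20; bid 21 gives -1 > -20. Violating.
Others bid (3, 3, 3, 20): truth gives 0; no alternative beats it.
Others bid (3, 3, 5, 20): truth gives 0; no alternative beats it.
(Checking all 625 profiles: 450 have a profitable deviation, 175 do not.)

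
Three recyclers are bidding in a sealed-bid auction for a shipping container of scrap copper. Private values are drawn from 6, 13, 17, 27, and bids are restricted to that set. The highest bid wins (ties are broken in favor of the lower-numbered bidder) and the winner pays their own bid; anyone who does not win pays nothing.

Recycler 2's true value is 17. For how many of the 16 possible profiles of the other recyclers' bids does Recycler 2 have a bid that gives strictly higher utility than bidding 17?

Others bid (6, 6): truth gives 0; bid 13 gives 4 > 0. Violating.
Others bid (6, 13): truth gives 0; bid 13 gives 4 > 0. Violating.
Others bid (6, 17): truth gives 0; no alternative beats it.
Others bid (6, 27): truth gives 0; no alternative beats it.
(Checking all 16 profiles: 2 have a profitable deviation, 14 do not.)

2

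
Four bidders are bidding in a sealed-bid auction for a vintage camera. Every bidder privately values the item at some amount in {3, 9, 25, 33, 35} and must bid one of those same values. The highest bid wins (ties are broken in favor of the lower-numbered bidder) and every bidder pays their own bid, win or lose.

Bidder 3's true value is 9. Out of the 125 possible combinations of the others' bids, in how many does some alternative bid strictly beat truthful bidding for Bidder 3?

Others bid (3, 3, 25): truth gives -9; bid 3 gives -3 > -9. Violating.
Others bid (3, 3, 33): truth gives -9; bid 3 gives -3 > -9. Violating.
Others bid (3, 3, 35): truth gives -9; bid 3 gives -3 > -9. Violating.
Others bid (3, 9, 3): truth gives -9; bid 3 gives -3 > -9. Violating.
Others bid (3, 3, 3): truth gives 0; no alternative beats it.
Others bid (3, 3, 9): truth gives 0; no alternative beats it.
(Checking all 125 profiles: 123 have a profitable deviation, 2 do not.)

123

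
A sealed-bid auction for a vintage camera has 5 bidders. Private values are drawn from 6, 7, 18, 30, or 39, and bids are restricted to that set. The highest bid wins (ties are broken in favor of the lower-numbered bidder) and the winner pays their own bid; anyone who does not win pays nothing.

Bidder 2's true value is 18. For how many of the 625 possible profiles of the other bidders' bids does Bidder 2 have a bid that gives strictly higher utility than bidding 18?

Others bid (6, 6, 6, 6): truth gives 0; bid 7 gives 11 > 0. Violating.
Others bid (6, 6, 6, 7): truth gives 0; bid 7 gives 11 > 0. Violating.
Others bid (6, 6, 7, 6): truth gives 0; bid 7 gives 11 > 0. Violating.
Others bid (6, 6, 7, 7): truth gives 0; bid 7 gives 11 > 0. Violating.
Others bid (6, 6, 6, 18): truth gives 0; no alternative beats it.
Others bid (6, 6, 6, 30): truth gives 0; no alternative beats it.
(Checking all 625 profiles: 8 have a profitable deviation, 617 do not.)

8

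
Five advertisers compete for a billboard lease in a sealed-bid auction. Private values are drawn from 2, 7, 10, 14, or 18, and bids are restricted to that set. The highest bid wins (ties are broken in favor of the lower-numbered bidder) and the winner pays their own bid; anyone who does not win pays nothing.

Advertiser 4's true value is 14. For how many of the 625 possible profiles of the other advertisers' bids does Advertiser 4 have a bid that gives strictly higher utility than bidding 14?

24

Others bid (2, 2, 2, 2): truth gives 0; bid 7 gives 7 > 0. Violating.
Others bid (2, 2, 2, 7): truth gives 0; bid 7 gives 7 > 0. Violating.
Others bid (2, 2, 2, 10): truth gives 0; bid 10 gives 4 > 0. Violating.
Others bid (2, 2, 7, 2): truth gives 0; bid 10 gives 4 > 0. Violating.
Others bid (2, 2, 2, 14): truth gives 0; no alternative beats it.
Others bid (2, 2, 2, 18): truth gives 0; no alternative beats it.
(Checking all 625 profiles: 24 have a profitable deviation, 601 do not.)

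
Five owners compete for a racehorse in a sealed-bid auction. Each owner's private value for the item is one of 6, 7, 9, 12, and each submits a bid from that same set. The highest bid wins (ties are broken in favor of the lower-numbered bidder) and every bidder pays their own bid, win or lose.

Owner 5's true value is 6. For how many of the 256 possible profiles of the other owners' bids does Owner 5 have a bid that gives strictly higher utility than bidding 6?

16

Others bid (6, 6, 6, 6): truth gives -6; bid 7 gives -1 > -6. Violating.
Others bid (6, 6, 6, 7): truth gives -6; bid 9 gives -3 > -6. Violating.
Others bid (6, 6, 7, 6): truth gives -6; bid 9 gives -3 > -6. Violating.
Others bid (6, 6, 7, 7): truth gives -6; bid 9 gives -3 > -6. Violating.
Others bid (6, 6, 6, 9): truth gives -6; no alternative beats it.
Others bid (6, 6, 6, 12): truth gives -6; no alternative beats it.
(Checking all 256 profiles: 16 have a profitable deviation, 240 do not.)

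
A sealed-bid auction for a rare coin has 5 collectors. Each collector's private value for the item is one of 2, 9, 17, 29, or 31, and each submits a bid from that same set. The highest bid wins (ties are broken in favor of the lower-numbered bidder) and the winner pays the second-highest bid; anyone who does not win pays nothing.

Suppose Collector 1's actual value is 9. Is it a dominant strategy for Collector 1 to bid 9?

Yes

Check each profile of the others' bids and compare truth against every alternative bid.
Others bid (2, 2, 2, 2): truth gives 7, best alternative gives 7.
Others bid (2, 2, 2, 9): truth gives 0, best alternative gives 0.
Others bid (2, 2, 2, 17): truth gives 0, best alternative gives 0.
Others bid (2, 2, 2, 29): truth gives 0, best alternative gives 0.
Others bid (2, 2, 2, 31): truth gives 0, best alternative gives 0.
Others bid (2, 2, 9, 2): truth gives 0, best alternative gives 0.
(Remaining 619 profiles checked similarly; truth is weakly best in each.)
In every case the truthful bid is at least as good as any alternative, so it is a dominant strategy.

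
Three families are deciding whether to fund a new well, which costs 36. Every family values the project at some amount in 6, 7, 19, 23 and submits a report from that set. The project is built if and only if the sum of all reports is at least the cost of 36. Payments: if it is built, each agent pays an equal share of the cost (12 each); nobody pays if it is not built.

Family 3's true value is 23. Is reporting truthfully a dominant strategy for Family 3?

Check each profile of the others' reports and compare truth against every alternative report.
Others report (6, 7): truth gives 11, best alternative gives 0.
Others report (7, 6): truth gives 11, best alternative gives 0.
Others report (7, 7): truth gives 11, best alternative gives 0.
Others report (6, 19): truth gives 11, best alternative gives 11.
Others report (6, 23): truth gives 11, best alternative gives 11.
Others report (7, 19): truth gives 11, best alternative gives 11.
(Remaining 10 profiles checked similarly; truth is weakly best in each.)
In every case the truthful report is at least as good as any alternative, so it is a dominant strategy.

Yes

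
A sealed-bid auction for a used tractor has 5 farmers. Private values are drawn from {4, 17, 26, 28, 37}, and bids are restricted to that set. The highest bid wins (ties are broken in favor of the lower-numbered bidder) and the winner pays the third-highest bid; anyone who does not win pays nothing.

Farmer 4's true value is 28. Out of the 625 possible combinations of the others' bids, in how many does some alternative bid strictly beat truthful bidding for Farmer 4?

Others bid (4, 4, 4, 37): truth gives 0; bid 37 gives 24 > 0. Violating.
Others bid (4, 4, 17, 37): truth gives 0; bid 37 gives 11 > 0. Violating.
Others bid (4, 4, 26, 37): truth gives 0; bid 37 gives 2 > 0. Violating.
Others bid (4, 4, 28, 4): truth gives 0; bid 37 gives 24 > 0. Violating.
Others bid (4, 4, 4, 4): truth gives 24; no alternative beats it.
Others bid (4, 4, 4, 17): truth gives 24; no alternative beats it.
(Checking all 625 profiles: 108 have a profitable deviation, 517 do not.)

108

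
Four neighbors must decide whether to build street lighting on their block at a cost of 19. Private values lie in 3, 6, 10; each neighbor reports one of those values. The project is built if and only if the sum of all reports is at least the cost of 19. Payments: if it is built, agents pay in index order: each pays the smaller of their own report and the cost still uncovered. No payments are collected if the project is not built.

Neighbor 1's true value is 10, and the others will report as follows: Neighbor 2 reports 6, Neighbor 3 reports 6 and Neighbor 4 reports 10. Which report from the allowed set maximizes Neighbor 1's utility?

Report 3: project built, pays 3, utility 10 - 3 = 7.
Report 6: project built, pays 6, utility 10 - 6 = 4.
Report 10: project built, pays 10, utility 10 - 10 = 0.
The best choice is 3 with utility 7.

3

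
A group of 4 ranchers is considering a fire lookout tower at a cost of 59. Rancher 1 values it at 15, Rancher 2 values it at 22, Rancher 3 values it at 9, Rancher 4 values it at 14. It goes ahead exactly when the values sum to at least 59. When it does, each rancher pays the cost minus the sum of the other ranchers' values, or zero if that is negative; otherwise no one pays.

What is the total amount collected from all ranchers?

Total value 60 ≥ cost 59, so it is built.
Rancher 1: others sum to 45; max(0, 59 - 45) = 14.
Rancher 2: others sum to 38; max(0, 59 - 38) = 21.
Rancher 3: others sum to 51; max(0, 59 - 51) = 8.
Rancher 4: others sum to 46; max(0, 59 - 46) = 13.
Total collected = 14 + 21 + 8 + 13 = 56.

56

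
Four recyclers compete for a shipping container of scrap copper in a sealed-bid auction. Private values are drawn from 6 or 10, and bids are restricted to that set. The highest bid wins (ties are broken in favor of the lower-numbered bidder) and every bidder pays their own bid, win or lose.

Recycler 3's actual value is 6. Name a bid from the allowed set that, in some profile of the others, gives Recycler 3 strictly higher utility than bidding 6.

Suppose Recycler 1 bids 6, Recycler 2 bids 6 and Recycler 4 bids 6.
Bid 6: loses but pays 6, utility -6.
Bid 10: wins, pays 10, utility 6 - 10 = -4.
So bidding 10 beats truth here (-4 > -6).

10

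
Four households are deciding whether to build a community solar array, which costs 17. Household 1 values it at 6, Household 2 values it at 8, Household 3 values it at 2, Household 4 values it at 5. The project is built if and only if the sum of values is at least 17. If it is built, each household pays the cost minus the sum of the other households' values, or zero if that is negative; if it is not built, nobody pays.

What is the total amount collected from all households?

7

Total value 21 ≥ cost 17, so it is built.
Household 1: others sum to 15; max(0, 17 - 15) = 2.
Household 2: others sum to 13; max(0, 17 - 13) = 4.
Household 3: others sum to 19; max(0, 17 - 19) = 0.
Household 4: others sum to 16; max(0, 17 - 16) = 1.
Total collected = 2 + 4 + 0 + 1 = 7.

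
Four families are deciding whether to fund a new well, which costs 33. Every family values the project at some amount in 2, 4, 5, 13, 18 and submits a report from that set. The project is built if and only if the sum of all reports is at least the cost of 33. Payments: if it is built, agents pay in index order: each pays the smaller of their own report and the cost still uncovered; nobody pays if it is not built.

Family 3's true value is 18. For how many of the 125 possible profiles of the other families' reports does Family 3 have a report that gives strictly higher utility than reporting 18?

Others report (2, 2, 18): truth gives 0; report 13 gives 5 > 0. Violating.
Others report (2, 4, 18): truth gives 0; report 13 gives 5 > 0. Violating.
Others report (2, 5, 13): truth gives 0; report 13 gives 5 > 0. Violating.
Others report (2, 5, 18): truth gives 0; report 13 gives 5 > 0. Violating.
Others report (2, 2, 2): truth gives 0; no alternative beats it.
Others report (2, 2, 4): truth gives 0; no alternative beats it.
(Checking all 125 profiles: 58 have a profitable deviation, 67 do not.)

58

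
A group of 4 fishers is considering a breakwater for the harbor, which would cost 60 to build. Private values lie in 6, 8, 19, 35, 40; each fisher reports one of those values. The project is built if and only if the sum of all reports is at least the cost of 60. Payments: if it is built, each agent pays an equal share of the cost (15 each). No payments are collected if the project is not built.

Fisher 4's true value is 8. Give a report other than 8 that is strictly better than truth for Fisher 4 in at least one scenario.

Suppose Fisher 1 reports 6, Fisher 2 reports 6 and Fisher 3 reports 40.
Report 8: project built, pays 15, utility 8 - 15 = -7.
Report 6: project not built, utility 0.
So reporting 6 beats truth here (0 > -7).

6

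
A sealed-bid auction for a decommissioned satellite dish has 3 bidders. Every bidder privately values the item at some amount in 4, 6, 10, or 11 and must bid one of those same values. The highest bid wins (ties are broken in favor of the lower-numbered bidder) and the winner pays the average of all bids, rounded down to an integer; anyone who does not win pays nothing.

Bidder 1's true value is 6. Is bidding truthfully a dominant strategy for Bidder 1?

Yes

Check each profile of the others' bids and compare truth against every alternative bid.
Others bid (4, 6): truth gives 1, best alternative gives 0.
Others bid (6, 4): truth gives 1, best alternative gives 0.
Others bid (4, 4): truth gives 2, best alternative gives 2.
Others bid (4, 10): truth gives 0, best alternative gives 0.
Others bid (4, 11): truth gives 0, best alternative gives 0.
Others bid (6, 6): truth gives 0, best alternative gives 0.
(Remaining 10 profiles checked similarly; truth is weakly best in each.)
In every case the truthful bid is at least as good as any alternative, so it is a dominant strategy.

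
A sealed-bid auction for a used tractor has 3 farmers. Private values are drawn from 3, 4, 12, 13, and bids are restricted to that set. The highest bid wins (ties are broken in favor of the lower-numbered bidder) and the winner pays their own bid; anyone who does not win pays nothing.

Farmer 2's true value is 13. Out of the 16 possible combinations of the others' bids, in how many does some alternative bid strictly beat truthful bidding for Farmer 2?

6

Others bid (3, 3): truth gives 0; bid 4 gives 9 > 0. Violating.
Others bid (3, 4): truth gives 0; bid 4 gives 9 > 0. Violating.
Others bid (3, 12): truth gives 0; bid 12 gives 1 > 0. Violating.
Others bid (4, 3): truth gives 0; bid 12 gives 1 > 0. Violating.
Others bid (3, 13): truth gives 0; no alternative beats it.
Others bid (4, 13): truth gives 0; no alternative beats it.
(Checking all 16 profiles: 6 have a profitable deviation, 10 do not.)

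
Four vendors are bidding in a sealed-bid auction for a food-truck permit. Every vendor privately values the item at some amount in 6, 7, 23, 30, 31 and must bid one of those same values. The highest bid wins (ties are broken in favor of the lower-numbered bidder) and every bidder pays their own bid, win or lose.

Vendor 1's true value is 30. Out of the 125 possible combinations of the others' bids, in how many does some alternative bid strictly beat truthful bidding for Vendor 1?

Others bid (6, 6, 6): truth gives 0; bid 6 gives 24 > 0. Violating.
Others bid (6, 6, 7): truth gives 0; bid 7 gives 23 > 0. Violating.
Others bid (6, 6, 23): truth gives 0; bid 23 gives 7 > 0. Violating.
Others bid (6, 6, 31): truth gives -30; bid 31 gives -1 > -30. Violating.
Others bid (6, 6, 30): truth gives 0; no alternative beats it.
Others bid (6, 7, 30): truth gives 0; no alternative beats it.
(Checking all 125 profiles: 88 have a profitable deviation, 37 do not.)

88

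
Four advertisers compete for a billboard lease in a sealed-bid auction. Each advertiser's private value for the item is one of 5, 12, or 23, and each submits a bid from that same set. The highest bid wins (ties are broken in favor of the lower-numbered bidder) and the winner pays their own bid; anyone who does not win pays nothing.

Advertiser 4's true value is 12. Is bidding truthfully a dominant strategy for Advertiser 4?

Yes

Check each profile of the others' bids and compare truth against every alternative bid.
Others bid (5, 5, 5): truth gives 0, best alternative gives 0.
Others bid (5, 5, 12): truth gives 0, best alternative gives 0.
Others bid (5, 5, 23): truth gives 0, best alternative gives 0.
Others bid (5, 12, 5): truth gives 0, best alternative gives 0.
Others bid (5, 12, 12): truth gives 0, best alternative gives 0.
Others bid (5, 12, 23): truth gives 0, best alternative gives 0.
(Remaining 21 profiles checked similarly; truth is weakly best in each.)
In every case the truthful bid is at least as good as any alternative, so it is a dominant strategy.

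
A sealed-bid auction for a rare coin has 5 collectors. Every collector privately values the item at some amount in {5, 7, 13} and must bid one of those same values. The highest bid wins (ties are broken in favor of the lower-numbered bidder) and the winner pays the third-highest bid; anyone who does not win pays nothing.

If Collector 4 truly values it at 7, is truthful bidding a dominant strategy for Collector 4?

Consider the case where Collector 1 bids 5, Collector 2 bids 5, Collector 3 bids 5 and Collector 5 bids 13.
Truthful bid 7: loses, pays 0, utility 0.
Bid 13 instead: wins, pays 5, utility 7 - 5 = 2.
Since 2 > 0, bidding 13 is strictly better here, so truthful bidding is not dominant.

No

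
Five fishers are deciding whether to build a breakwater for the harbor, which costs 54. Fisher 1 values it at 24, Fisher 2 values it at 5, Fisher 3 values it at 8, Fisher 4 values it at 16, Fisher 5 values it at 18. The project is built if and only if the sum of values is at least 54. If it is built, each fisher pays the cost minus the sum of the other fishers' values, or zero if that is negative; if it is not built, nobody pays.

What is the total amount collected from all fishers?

8

Total value 71 ≥ cost 54, so it is built.
Fisher 1: others sum to 47; max(0, 54 - 47) = 7.
Fisher 2: others sum to 66; max(0, 54 - 66) = 0.
Fisher 3: others sum to 63; max(0, 54 - 63) = 0.
Fisher 4: others sum to 55; max(0, 54 - 55) = 0.
Fisher 5: others sum to 53; max(0, 54 - 53) = 1.
Total collected = 7 + 0 + 0 + 0 + 1 = 8.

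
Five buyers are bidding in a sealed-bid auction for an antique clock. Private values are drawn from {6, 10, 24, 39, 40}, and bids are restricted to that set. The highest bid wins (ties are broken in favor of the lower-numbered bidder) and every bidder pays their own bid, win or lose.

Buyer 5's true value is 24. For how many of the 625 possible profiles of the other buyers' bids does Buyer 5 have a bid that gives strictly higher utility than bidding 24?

610

Others bid (6, 6, 6, 6): truth gives 0; bid 10 gives 14 > 0. Violating.
Others bid (6, 6, 6, 24): truth gives -24; bid 6 gives -6 > -24. Violating.
Others bid (6, 6, 6, 39): truth gives -24; bid 6 gives -6 > -24. Violating.
Others bid (6, 6, 6, 40): truth gives -24; bid 6 gives -6 > -24. Violating.
Others bid (6, 6, 6, 10): truth gives 0; no alternative beats it.
Others bid (6, 6, 10, 6): truth gives 0; no alternative beats it.
(Checking all 625 profiles: 610 have a profitable deviation, 15 do not.)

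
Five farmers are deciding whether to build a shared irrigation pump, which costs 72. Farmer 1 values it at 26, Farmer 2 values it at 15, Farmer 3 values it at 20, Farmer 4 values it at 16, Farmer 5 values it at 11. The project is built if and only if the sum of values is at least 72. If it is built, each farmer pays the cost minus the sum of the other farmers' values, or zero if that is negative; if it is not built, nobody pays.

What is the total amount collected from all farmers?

Total value 88 ≥ cost 72, so it is built.
Farmer 1: others sum to 62; max(0, 72 - 62) = 10.
Farmer 2: others sum to 73; max(0, 72 - 73) = 0.
Farmer 3: others sum to 68; max(0, 72 - 68) = 4.
Farmer 4: others sum to 72; max(0, 72 - 72) = 0.
Farmer 5: others sum to 77; max(0, 72 - 77) = 0.
Total collected = 10 + 0 + 4 + 0 + 0 = 14.

14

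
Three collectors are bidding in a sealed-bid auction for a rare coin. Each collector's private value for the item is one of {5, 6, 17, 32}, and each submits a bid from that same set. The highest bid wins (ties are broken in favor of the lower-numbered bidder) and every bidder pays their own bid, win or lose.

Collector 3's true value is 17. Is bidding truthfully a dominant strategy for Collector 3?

Consider the case where Collector 1 bids 5 and Collector 2 bids 5.
Truthful bid 17: wins, pays 17, utility 17 - 17 = 0.
Bid 6 instead: wins, pays 6, utility 17 - 6 = 11.
Since 11 > 0, bidding 6 is strictly better here, so truthful bidding is not dominant.

No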